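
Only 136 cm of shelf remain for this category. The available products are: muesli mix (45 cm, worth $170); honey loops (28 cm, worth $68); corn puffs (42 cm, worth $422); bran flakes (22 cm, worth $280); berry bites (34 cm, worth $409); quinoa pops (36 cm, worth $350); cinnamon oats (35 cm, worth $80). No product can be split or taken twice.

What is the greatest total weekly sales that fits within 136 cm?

1461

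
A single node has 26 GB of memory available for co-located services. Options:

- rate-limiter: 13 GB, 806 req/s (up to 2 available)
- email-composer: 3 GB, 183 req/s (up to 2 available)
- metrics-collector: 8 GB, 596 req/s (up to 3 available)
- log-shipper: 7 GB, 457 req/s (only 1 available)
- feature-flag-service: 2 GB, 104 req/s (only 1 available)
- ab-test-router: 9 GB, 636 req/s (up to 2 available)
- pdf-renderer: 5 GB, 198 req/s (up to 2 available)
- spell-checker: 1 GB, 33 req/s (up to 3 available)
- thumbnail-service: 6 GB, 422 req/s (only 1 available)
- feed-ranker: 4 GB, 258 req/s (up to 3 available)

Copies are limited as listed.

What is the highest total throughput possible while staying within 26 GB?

1892

The ratio ordering already packs tightly: 3×metrics-collector + feature-flag-service, 26 GB, 1892.
Nothing else within 26 GB beats 1892.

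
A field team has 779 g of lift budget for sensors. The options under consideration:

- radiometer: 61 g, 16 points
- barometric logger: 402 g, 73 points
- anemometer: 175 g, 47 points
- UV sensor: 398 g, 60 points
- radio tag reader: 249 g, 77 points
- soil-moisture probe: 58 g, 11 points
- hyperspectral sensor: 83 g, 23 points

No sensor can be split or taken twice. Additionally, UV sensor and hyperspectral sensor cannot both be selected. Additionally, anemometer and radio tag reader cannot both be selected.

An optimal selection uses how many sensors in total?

4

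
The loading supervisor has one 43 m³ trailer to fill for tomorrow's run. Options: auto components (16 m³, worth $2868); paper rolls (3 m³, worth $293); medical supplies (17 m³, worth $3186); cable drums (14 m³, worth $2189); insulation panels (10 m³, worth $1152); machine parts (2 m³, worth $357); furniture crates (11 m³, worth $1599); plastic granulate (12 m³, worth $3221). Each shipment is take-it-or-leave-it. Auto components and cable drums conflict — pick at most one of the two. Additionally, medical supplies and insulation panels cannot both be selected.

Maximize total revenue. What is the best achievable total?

By revenue per m³: plastic granulate 268.42, medical supplies 187.41, auto components 179.25, machine parts 178.50 lead.
Greedy by ratio would take medical supplies + machine parts + furniture crates + plastic granulate: 42 m³ used, total 8363.
Dropping machine parts and furniture crates frees 13 m³; slotting in cable drums (14 m³) lifts the total to 8596 at 43 m³.
Runner-up medical supplies + machine parts + furniture crates + plastic granulate tops out at 8363.

8596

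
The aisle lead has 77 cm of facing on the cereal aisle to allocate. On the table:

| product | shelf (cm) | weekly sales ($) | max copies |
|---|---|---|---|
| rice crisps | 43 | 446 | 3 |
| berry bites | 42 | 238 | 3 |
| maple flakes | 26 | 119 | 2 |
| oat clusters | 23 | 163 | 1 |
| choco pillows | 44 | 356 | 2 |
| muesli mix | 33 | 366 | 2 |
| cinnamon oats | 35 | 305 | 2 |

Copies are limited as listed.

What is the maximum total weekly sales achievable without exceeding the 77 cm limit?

Density check — muesli mix 11.09, rice crisps 10.37, cinnamon oats 8.71, choco pillows 8.09 are the best per cm.
A density-first pass picks 2×muesli mix — 732 at 66 cm.
The 33 cm tied up in muesli mix is better spent on rice crisps — total rises to 812 (76 cm).
The spare 1 cm is too small for any remaining product, and no exchange beats 812.

812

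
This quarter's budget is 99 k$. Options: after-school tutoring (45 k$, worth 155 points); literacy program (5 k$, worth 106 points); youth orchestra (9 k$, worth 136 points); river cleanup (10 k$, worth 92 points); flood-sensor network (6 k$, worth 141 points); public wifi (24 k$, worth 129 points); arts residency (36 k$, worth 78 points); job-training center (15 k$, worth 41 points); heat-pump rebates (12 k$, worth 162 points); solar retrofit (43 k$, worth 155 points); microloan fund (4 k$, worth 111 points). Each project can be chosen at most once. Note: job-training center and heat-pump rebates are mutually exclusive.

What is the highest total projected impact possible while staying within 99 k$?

903

After-school tutoring + literacy program + youth orchestra + river cleanup + flood-sensor network + heat-pump rebates + microloan fund uses 91 of the 99 k$ and totals 903.
No other feasible combination exceeds 903.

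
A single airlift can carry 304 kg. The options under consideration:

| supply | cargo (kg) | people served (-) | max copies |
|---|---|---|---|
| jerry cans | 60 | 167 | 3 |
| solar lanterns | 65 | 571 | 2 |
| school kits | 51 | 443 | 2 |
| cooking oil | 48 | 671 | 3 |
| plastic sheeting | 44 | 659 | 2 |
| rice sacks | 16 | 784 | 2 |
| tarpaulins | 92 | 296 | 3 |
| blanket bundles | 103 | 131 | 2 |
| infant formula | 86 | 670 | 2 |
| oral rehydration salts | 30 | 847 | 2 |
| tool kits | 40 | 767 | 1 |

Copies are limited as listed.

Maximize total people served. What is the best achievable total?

By people served per kg: rice sacks 49.00, oral rehydration salts 28.23, tool kits 19.18, plastic sheeting 14.98 lead.
Filling by ratio: cooking oil + 2×plastic sheeting + 2×rice sacks + 2×oral rehydration salts + tool kits for 6018, with 36 kg left unused.
Replace 2×plastic sheeting with 2×cooking oil: the trade gains 24 net, giving 6042 at 276 kg.
Every other selection either busts 304 kg or exceeds an availability limit or fails to beat 6042.

6042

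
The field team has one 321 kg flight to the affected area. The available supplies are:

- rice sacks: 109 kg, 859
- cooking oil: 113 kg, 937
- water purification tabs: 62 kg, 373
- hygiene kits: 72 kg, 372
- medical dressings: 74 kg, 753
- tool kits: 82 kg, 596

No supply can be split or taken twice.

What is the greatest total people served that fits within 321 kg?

By people served per kg: medical dressings 10.18, cooking oil 8.29, rice sacks 7.88 lead.
The ratio ordering already packs tightly: rice sacks + cooking oil + medical dressings, 296 kg, 2549.

2549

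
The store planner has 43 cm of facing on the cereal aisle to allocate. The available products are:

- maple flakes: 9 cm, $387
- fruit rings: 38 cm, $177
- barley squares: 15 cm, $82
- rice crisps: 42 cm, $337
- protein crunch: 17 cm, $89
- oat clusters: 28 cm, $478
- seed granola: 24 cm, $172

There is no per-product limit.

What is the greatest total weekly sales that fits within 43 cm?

Best packing: 4×maple flakes — 36 cm, 1548 total.

1548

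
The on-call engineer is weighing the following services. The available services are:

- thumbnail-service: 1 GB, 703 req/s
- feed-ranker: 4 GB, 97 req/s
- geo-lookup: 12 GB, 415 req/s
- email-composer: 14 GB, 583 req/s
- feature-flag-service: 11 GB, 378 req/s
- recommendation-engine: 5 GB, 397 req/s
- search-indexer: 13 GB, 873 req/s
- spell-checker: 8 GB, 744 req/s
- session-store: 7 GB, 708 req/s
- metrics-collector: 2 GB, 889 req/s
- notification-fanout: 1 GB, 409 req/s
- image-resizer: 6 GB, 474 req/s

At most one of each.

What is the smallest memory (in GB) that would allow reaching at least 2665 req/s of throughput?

Look for the lowest-memory combination reaching 2665.
thumbnail-service + session-store + metrics-collector + notification-fanout reaches 2709 using 11 GB.
Below 11 GB the best achievable stays under 2665.

11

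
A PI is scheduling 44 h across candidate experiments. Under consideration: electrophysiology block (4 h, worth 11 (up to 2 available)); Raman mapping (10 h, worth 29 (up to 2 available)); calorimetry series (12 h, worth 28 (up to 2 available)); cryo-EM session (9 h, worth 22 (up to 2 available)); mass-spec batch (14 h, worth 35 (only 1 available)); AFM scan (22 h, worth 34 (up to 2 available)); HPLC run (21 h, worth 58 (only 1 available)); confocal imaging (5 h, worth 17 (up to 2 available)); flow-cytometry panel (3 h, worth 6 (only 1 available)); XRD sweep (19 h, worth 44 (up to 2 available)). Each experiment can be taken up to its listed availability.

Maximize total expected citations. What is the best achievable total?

127

A density-first pass picks 2×electrophysiology block + 2×Raman mapping + 2×confocal imaging + flow-cytometry panel — 120 at 41 h.
Replace 2×electrophysiology block and Raman mapping with HPLC run: the trade gains 7 net, giving 127 at 44 h.
No other feasible combination exceeds 127.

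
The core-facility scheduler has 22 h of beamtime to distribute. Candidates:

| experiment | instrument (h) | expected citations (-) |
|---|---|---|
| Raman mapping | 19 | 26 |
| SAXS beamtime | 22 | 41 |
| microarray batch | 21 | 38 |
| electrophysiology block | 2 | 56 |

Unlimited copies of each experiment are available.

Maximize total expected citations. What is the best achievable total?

616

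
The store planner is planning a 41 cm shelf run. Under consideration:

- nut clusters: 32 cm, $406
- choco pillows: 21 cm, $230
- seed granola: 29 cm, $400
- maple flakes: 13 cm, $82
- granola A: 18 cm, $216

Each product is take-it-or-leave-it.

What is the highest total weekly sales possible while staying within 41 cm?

Filling by ratio: seed granola for 400, with 12 cm left unused.
The 29 cm tied up in seed granola is better spent on choco pillows + granola A — total rises to 446 (39 cm).
Every other selection either busts 41 cm or fails to beat 446.

446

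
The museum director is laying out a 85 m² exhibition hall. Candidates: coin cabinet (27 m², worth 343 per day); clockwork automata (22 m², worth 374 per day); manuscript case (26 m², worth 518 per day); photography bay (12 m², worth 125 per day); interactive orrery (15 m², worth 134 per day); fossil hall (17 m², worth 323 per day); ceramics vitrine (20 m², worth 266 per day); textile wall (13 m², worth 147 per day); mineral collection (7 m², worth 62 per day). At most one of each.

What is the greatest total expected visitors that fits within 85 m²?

1481

Best packing: clockwork automata + manuscript case + fossil hall + ceramics vitrine — 85 m², 1481 total.
Runner-up clockwork automata + manuscript case + fossil hall + textile wall + mineral collection tops out at 1424.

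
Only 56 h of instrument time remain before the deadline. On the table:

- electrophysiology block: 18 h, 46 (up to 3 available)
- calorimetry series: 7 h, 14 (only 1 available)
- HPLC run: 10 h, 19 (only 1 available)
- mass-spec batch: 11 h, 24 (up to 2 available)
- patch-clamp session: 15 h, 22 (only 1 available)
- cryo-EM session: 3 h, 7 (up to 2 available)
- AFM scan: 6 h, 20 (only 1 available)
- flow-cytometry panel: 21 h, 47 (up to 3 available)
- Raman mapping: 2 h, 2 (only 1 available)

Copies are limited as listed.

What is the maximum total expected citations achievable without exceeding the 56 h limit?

143

Filling by ratio: 2×electrophysiology block + calorimetry series + 2×cryo-EM session + AFM scan for 140, with 1 h left unused.
The 10 h tied up in calorimetry series and cryo-EM session is better spent on mass-spec batch — total rises to 143 (56 h).
That's the maximum — no swap from here does better than 143.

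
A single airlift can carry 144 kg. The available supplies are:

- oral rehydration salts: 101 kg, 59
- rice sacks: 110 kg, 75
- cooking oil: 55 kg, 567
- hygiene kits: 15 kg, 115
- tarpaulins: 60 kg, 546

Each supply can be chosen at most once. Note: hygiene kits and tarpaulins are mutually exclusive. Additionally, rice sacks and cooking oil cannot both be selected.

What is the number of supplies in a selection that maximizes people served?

2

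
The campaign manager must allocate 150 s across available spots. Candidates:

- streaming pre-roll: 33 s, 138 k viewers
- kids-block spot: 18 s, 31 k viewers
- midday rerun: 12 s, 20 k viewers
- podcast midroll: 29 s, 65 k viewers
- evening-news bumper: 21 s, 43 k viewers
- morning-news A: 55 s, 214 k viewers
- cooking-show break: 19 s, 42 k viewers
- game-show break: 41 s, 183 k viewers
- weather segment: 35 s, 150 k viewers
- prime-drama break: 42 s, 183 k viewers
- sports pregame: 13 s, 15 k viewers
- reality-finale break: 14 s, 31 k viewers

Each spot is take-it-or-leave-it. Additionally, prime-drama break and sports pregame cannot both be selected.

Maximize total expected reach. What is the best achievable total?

600

Density check — game-show break 4.46, prime-drama break 4.36, weather segment 4.29, streaming pre-roll 4.18 are the best per s.
A density-first pass picks podcast midroll + game-show break + weather segment + prime-drama break — 581 at 147 s.
Replace podcast midroll and weather segment with midday rerun + morning-news A: the trade gains 19 net, giving 600 at 150 s.
An exhaustive check of the 4096 subsets confirms 600.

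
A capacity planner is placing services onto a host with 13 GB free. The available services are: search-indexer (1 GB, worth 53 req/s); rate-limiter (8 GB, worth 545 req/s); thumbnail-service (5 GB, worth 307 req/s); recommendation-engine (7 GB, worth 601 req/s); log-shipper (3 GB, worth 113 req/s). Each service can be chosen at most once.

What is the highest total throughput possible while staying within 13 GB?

961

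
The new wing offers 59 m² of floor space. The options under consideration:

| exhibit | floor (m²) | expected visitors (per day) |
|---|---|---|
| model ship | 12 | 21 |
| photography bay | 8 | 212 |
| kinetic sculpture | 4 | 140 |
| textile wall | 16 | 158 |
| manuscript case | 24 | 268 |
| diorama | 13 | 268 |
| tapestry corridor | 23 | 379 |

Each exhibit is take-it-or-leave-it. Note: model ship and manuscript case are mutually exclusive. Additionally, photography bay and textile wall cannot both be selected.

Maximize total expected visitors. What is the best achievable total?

999

Best packing: photography bay + kinetic sculpture + manuscript case + tapestry corridor — 59 m², 999 total.
Photography bay + kinetic sculpture + diorama + tapestry corridor matches that 999 at 48 m²; no feasible combination exceeds it.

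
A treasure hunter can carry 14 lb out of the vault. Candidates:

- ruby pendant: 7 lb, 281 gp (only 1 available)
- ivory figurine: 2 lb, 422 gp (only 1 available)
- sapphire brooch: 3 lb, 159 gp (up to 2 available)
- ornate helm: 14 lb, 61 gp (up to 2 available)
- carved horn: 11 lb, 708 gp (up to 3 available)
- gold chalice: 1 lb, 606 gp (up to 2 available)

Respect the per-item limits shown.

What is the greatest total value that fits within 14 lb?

2074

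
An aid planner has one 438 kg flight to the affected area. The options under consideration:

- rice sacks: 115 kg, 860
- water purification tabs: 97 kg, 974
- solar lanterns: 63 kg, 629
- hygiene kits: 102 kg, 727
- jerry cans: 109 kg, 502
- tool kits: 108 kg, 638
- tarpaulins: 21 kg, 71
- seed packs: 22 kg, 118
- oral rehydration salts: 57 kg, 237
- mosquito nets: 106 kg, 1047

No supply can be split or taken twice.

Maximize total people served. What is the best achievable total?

Ranking by ratio (people served/kg): water purification tabs 10.04, solar lanterns 9.98, mosquito nets 9.88.
Taking the top-ratio supplies first gives rice sacks + water purification tabs + solar lanterns + tarpaulins + seed packs + mosquito nets for 3699 (424 kg).
The 43 kg tied up in tarpaulins and seed packs is better spent on oral rehydration salts — total rises to 3747 (438 kg).
Runner-up rice sacks + water purification tabs + solar lanterns + tarpaulins + seed packs + mosquito nets tops out at 3699.

3747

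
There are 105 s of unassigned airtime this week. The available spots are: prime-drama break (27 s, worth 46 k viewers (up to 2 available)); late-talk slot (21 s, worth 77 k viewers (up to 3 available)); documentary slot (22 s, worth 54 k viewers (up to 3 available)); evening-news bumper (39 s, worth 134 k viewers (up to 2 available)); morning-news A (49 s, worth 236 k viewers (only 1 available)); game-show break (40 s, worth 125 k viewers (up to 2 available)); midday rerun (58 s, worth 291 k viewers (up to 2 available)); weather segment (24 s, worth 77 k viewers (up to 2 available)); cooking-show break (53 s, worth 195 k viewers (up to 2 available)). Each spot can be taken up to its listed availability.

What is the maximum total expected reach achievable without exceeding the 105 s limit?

445

Best packing: late-talk slot + midday rerun + weather segment — 103 s, 445 total.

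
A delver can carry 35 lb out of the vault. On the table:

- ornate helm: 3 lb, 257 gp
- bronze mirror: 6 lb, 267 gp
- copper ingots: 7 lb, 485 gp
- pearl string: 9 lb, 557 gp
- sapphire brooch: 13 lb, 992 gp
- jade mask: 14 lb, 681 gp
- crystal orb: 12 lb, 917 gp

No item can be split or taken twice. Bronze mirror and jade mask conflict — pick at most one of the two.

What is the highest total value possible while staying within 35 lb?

Best packing: ornate helm + copper ingots + sapphire brooch + crystal orb — 35 lb, 2651 total.

2651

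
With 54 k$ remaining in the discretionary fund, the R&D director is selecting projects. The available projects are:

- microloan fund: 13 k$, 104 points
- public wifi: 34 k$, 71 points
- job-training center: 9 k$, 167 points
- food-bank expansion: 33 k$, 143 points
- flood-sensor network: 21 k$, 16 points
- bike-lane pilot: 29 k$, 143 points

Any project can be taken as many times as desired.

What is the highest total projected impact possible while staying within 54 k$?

1002

By projected impact per k$: job-training center 18.56, microloan fund 8.00, bike-lane pilot 4.93 lead.
Taking 6×job-training center: 54 k$ used, 1002 in projected impact.
No other feasible combination exceeds 1002.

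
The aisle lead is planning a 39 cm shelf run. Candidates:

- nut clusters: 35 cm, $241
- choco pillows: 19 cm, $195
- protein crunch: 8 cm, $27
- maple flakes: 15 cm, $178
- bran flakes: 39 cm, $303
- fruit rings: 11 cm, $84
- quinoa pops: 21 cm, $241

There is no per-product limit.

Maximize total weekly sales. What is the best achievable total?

By weekly sales per cm: maple flakes 11.87, quinoa pops 11.48, choco pillows 10.26, bran flakes 7.77 lead.
A density-first pass picks protein crunch + 2×maple flakes — 383 at 38 cm.
Replace protein crunch and maple flakes with quinoa pops: the trade gains 36 net, giving 419 at 36 cm.
That's the maximum — no swap from here does better than 419.

419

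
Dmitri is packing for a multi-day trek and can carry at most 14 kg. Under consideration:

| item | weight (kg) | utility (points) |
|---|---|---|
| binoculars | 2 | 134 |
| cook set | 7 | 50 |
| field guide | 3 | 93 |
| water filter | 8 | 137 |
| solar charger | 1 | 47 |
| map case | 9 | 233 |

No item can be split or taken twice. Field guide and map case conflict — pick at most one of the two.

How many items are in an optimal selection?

3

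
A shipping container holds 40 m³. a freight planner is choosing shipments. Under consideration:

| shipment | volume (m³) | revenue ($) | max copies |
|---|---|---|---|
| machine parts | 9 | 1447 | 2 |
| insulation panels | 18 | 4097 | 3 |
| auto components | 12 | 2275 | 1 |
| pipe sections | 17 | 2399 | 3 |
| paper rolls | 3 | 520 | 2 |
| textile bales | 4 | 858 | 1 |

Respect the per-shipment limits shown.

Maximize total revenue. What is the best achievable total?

Density check — insulation panels 227.61, textile bales 214.50, auto components 189.58 are the best per m³.
2×insulation panels + textile bales uses 40 of the 40 m³ and totals 9052.
That's the maximum — no swap from here does better than 9052.

9052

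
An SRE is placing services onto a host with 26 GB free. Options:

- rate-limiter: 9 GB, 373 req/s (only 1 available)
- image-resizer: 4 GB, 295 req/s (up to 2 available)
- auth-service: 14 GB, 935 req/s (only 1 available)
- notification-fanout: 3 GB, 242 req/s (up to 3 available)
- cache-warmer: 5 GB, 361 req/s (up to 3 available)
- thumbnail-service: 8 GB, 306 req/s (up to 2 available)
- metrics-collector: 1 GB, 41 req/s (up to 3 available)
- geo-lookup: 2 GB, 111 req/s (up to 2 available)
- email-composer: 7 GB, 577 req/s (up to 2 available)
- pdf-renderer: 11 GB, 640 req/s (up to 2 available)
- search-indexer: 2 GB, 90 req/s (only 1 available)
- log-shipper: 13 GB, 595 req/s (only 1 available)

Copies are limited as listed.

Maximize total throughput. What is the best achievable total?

2052

By throughput per GB: email-composer 82.43, notification-fanout 80.67, image-resizer 73.75, cache-warmer 72.20 lead.
A density-first pass picks 3×notification-fanout + metrics-collector + geo-lookup + 2×email-composer — 2032 at 26 GB.
A better packing is image-resizer + notification-fanout + cache-warmer + 2×email-composer: 26 GB, total 2052.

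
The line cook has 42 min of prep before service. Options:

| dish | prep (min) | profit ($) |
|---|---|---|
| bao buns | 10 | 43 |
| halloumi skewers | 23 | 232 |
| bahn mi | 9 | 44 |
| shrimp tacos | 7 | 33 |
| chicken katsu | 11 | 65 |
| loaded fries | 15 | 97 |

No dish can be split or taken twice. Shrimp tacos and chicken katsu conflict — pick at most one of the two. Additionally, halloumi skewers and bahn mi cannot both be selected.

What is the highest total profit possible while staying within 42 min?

329

By profit per min: halloumi skewers 10.09, loaded fries 6.47, chicken katsu 5.91 lead.
Taking halloumi skewers + loaded fries: 38 min used, 329 in profit.
That's the maximum — no feasible swap from here does better than 329.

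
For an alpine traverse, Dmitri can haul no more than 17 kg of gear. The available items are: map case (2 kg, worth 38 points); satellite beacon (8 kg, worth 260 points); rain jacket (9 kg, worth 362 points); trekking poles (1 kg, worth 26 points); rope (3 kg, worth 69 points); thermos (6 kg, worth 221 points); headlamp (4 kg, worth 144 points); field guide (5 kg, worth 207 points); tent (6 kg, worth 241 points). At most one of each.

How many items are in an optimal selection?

Best achievable utility is 669.
thermos + field guide + tent hits 669 at 17 kg.
Every optimal selection uses 3 items.

3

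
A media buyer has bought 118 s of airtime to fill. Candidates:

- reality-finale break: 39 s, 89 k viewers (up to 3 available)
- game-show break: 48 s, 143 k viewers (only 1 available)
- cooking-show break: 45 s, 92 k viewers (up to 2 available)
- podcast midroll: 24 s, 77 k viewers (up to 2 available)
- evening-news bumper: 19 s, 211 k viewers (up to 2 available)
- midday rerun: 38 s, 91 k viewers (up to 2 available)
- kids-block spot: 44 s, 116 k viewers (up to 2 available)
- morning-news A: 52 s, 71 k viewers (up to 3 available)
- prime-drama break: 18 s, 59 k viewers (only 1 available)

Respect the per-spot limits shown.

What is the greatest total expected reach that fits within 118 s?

Filling by ratio: 2×podcast midroll + 2×evening-news bumper + prime-drama break for 635, with 14 s left unused.
Dropping podcast midroll frees 24 s; slotting in midday rerun (38 s) lifts the total to 649 at 118 s.

649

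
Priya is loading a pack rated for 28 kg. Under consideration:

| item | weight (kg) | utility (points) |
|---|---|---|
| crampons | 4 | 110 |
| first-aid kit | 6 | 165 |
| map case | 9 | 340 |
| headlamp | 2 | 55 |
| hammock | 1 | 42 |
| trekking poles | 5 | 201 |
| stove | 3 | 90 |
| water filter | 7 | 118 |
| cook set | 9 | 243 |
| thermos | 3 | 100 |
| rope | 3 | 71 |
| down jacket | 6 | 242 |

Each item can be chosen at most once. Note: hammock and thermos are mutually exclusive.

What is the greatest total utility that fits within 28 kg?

1028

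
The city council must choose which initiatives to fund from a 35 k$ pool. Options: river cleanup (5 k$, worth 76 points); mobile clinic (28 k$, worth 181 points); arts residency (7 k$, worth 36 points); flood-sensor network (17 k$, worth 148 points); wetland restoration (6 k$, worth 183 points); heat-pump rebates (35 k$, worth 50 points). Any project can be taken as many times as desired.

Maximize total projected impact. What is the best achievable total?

River cleanup + 5×wetland restoration uses 35 of the 35 k$ and totals 991.

991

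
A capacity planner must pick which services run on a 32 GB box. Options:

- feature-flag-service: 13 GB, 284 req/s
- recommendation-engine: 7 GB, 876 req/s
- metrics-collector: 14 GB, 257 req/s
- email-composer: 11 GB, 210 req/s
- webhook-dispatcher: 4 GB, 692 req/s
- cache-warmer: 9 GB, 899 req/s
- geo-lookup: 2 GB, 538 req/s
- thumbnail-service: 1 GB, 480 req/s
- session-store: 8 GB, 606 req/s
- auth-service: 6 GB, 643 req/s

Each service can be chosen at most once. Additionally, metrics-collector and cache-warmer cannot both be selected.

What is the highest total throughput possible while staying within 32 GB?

4128

By throughput per GB: thumbnail-service 480.00, geo-lookup 269.00, webhook-dispatcher 173.00, recommendation-engine 125.14 lead.
Recommendation-engine + webhook-dispatcher + cache-warmer + geo-lookup + thumbnail-service + auth-service uses 29 of the 32 GB and totals 4128.
That's the maximum — no feasible swap from here does better than 4128.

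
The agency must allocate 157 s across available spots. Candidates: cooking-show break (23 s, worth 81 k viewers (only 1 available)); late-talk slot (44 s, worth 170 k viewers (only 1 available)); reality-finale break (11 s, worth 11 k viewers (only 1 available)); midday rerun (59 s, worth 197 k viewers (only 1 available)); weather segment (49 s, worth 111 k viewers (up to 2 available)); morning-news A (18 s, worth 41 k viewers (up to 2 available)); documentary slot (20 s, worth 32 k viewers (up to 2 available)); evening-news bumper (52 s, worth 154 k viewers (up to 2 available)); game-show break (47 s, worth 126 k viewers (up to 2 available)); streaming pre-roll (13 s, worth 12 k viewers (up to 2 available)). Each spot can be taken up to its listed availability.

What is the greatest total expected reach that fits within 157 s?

The ratio heuristic lands on cooking-show break + late-talk slot + reality-finale break + midday rerun + morning-news A (500) but leaves 2 s idle.
The 52 s tied up in cooking-show break and reality-finale break and morning-news A is better spent on evening-news bumper — total rises to 521 (155 s).

521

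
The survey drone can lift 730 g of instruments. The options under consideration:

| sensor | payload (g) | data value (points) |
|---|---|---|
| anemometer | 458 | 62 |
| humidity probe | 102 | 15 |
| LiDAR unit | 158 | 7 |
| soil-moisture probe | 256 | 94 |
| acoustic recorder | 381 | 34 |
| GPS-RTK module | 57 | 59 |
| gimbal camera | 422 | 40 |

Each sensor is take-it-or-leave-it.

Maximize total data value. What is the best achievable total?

187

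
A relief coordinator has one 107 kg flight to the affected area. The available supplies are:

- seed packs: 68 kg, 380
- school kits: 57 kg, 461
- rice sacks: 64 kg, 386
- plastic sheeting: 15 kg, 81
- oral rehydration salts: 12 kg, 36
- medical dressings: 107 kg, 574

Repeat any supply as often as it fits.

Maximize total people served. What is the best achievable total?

Best packing: school kits + 3×plastic sheeting — 102 kg, 704 total.
Every other selection either busts 107 kg or fails to beat 704.

704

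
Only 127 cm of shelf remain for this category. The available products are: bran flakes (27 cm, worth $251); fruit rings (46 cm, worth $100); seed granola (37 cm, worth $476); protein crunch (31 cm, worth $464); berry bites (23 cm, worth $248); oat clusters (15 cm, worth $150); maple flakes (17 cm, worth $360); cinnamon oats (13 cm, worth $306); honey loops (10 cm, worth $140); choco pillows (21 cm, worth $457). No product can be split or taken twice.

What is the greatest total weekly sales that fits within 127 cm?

2063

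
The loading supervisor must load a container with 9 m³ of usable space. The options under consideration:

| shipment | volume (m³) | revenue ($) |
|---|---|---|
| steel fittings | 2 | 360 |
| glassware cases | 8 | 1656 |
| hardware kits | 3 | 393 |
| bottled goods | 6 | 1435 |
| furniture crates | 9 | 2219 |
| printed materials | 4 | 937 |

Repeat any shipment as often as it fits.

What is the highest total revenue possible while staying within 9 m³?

The ratio ordering already packs tightly: furniture crates, 9 m³, 2219.
Nothing else within 9 m³ beats 2219.

2219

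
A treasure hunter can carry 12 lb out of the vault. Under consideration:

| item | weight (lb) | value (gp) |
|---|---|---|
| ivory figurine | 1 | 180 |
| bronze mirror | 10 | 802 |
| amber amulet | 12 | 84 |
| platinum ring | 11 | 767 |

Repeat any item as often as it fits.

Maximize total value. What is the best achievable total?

2160

Best packing: 12×ivory figurine — 12 lb, 2160 total.
Every other selection either busts 12 lb or fails to beat 2160.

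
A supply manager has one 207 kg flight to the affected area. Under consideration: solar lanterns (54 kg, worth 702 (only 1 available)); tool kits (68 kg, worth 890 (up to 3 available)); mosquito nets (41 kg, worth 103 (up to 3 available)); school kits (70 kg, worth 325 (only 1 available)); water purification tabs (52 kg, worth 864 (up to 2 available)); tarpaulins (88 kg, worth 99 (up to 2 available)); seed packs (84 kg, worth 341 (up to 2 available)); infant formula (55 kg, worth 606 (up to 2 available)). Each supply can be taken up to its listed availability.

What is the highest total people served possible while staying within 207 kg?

The ratio heuristic lands on tool kits + 2×water purification tabs (2618) but leaves 35 kg idle.
Dropping 2×water purification tabs frees 104 kg; slotting in 2×tool kits (136 kg) lifts the total to 2670 at 204 kg.
Nothing else within 207 kg beats 2670.

2670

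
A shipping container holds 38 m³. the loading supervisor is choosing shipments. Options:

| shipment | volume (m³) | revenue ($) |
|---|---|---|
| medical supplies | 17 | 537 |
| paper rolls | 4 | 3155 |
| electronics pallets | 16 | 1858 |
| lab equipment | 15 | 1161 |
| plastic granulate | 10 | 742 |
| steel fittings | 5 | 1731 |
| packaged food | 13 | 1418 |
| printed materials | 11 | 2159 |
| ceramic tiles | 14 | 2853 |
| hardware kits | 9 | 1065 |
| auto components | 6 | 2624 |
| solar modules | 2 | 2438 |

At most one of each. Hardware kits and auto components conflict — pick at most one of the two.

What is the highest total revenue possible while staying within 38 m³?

13229

A density-first pass picks paper rolls + steel fittings + ceramic tiles + auto components + solar modules — 12801 at 31 m³.
Dropping steel fittings frees 5 m³; slotting in printed materials (11 m³) lifts the total to 13229 at 37 m³.
The spare 1 m³ is too small for any remaining shipment, and no feasible exchange beats 13229.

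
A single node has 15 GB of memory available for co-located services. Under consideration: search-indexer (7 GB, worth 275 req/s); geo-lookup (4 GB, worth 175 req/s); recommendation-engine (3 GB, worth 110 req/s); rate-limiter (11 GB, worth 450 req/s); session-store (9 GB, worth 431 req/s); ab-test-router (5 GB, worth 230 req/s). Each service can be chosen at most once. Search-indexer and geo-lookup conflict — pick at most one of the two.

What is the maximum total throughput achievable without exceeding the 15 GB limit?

Best packing: session-store + ab-test-router — 14 GB, 661 total.
Runner-up geo-lookup + rate-limiter tops out at 625.

661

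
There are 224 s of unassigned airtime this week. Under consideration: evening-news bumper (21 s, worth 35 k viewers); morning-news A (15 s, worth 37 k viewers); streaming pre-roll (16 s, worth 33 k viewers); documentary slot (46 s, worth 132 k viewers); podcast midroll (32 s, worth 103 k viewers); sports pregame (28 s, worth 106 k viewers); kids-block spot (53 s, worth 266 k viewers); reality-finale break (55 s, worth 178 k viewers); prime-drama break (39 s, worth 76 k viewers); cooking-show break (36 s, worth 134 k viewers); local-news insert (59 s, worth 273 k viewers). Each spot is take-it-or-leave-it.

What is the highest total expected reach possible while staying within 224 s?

Ranking by ratio (expected reach/s): kids-block spot 5.02, local-news insert 4.63, sports pregame 3.79, cooking-show break 3.72.
Best packing: morning-news A + podcast midroll + sports pregame + kids-block spot + cooking-show break + local-news insert — 223 s, 919 total.
Runner-up streaming pre-roll + podcast midroll + sports pregame + kids-block spot + cooking-show break + local-news insert tops out at 915.

919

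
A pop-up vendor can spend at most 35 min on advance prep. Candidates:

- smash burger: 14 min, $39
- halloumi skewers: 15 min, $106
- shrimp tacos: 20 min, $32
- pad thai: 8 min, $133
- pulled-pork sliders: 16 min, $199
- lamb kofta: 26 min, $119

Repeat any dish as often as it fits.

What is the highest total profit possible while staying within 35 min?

The ratio ordering already packs tightly: 4×pad thai, 32 min, 532.
Nothing else within 35 min beats 532.

532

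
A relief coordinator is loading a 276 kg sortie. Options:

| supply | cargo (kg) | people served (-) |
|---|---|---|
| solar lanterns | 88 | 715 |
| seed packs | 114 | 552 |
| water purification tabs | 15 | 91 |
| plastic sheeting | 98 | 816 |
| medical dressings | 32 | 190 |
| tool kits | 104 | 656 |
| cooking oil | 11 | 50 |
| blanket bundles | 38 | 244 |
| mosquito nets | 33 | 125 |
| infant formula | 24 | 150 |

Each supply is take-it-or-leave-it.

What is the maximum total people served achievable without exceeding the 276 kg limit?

2066

By people served per kg: plastic sheeting 8.33, solar lanterns 8.12, blanket bundles 6.42, tool kits 6.31 lead.
Solar lanterns + water purification tabs + plastic sheeting + cooking oil + blanket bundles + infant formula uses 274 of the 276 kg and totals 2066.
Nothing else within 276 kg beats 2066.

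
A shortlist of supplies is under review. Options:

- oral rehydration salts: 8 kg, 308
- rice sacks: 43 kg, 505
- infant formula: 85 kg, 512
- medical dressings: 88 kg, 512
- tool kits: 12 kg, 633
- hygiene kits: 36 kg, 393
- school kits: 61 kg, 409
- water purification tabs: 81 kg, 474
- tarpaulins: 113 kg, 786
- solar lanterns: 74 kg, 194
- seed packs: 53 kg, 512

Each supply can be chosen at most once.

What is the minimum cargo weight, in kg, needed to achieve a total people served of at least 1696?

99

Minimise kg subject to total people served ≥ 1696.
oral rehydration salts + rice sacks + tool kits + hygiene kits: 1839 people served at 99 kg.
No combination under 99 kg hits 1696.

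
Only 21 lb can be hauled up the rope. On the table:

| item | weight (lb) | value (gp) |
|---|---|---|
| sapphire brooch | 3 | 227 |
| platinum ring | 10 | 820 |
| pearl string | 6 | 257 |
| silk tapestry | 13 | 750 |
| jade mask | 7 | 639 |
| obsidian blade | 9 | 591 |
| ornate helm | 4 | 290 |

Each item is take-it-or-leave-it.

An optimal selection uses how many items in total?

Best achievable value is 1749.
One optimal bundle: platinum ring + jade mask + ornate helm (21 lb).
All optima have 3 items.

3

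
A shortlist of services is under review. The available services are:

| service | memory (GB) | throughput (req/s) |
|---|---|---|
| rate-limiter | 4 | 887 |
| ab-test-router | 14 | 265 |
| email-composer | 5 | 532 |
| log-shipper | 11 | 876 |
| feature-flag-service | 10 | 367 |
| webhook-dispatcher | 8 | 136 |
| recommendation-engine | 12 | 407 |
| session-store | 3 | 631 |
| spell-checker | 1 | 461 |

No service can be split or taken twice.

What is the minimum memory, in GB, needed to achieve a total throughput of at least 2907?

Minimise GB subject to total throughput ≥ 2907.
Taking rate-limiter + email-composer + log-shipper + session-store gives 2926 (≥ 2907) for 23 GB.
Below 23 GB the best achievable stays under 2907.

23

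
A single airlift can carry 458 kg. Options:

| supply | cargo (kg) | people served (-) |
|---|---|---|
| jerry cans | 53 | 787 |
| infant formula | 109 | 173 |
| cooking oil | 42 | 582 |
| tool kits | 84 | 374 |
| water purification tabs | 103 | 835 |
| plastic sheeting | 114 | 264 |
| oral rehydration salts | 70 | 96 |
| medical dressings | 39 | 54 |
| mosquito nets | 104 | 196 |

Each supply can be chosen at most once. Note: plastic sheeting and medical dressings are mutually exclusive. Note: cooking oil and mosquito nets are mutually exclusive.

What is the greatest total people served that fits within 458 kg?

2842

Jerry cans + cooking oil + tool kits + water purification tabs + plastic sheeting uses 396 of the 458 kg and totals 2842.
Next best is jerry cans + infant formula + cooking oil + tool kits + water purification tabs + medical dressings at 2805 (430 kg) — short by 37.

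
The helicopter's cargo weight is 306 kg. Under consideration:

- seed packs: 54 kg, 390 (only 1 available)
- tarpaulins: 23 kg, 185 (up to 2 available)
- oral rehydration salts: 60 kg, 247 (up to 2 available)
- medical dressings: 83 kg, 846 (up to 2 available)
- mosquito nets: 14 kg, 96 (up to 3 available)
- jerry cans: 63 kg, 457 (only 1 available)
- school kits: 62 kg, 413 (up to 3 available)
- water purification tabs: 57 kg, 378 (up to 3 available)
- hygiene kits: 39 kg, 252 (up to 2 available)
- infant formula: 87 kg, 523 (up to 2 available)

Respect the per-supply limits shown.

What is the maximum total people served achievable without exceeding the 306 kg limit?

2724

Greedy by ratio would take 2×tarpaulins + 2×medical dressings + 2×mosquito nets + jerry cans: 303 kg used, total 2711.
Replace tarpaulins and 2×mosquito nets with seed packs: the trade gains 13 net, giving 2724 at 306 kg.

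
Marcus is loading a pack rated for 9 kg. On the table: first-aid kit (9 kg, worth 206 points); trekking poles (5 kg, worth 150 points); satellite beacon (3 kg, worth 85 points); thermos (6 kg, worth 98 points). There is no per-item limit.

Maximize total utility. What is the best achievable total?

255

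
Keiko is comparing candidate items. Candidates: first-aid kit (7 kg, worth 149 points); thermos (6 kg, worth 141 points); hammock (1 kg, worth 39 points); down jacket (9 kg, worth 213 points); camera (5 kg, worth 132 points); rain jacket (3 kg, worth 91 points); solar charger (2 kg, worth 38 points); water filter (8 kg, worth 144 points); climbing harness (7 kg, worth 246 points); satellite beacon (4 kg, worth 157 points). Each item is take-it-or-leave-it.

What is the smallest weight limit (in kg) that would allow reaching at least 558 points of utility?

Look for the lowest-weight combination reaching 558.
Taking hammock + camera + climbing harness + satellite beacon gives 574 (≥ 558) for 17 kg.
No combination under 17 kg hits 558.

17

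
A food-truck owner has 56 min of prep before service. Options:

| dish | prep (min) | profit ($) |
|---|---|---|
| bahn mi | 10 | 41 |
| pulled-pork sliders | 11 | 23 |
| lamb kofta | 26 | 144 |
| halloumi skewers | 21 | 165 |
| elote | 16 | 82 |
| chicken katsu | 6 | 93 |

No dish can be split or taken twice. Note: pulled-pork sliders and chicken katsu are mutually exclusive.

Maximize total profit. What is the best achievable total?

Taking lamb kofta + halloumi skewers + chicken katsu: 53 min used, 402 in profit.
That's the maximum — no feasible swap from here does better than 402.

402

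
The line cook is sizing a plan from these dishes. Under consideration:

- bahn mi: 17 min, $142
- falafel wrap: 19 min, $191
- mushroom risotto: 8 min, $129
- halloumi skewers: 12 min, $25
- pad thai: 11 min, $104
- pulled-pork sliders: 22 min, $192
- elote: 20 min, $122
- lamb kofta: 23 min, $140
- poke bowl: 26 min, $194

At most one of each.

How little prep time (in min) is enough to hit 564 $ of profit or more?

Minimise min subject to total profit ≥ 564.
bahn mi + falafel wrap + mushroom risotto + pad thai: 566 profit at 55 min.
Any bundle with less than 55 min falls short of 564.

55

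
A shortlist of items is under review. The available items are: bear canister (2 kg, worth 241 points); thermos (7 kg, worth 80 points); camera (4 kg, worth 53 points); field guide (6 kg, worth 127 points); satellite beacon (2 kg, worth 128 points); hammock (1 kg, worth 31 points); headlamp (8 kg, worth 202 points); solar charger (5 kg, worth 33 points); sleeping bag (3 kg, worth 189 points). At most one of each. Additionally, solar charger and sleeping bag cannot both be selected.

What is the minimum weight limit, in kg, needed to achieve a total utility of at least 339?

4

Minimise kg subject to total utility ≥ 339.
bear canister + satellite beacon: 369 utility at 4 kg.
No combination under 4 kg hits 339.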